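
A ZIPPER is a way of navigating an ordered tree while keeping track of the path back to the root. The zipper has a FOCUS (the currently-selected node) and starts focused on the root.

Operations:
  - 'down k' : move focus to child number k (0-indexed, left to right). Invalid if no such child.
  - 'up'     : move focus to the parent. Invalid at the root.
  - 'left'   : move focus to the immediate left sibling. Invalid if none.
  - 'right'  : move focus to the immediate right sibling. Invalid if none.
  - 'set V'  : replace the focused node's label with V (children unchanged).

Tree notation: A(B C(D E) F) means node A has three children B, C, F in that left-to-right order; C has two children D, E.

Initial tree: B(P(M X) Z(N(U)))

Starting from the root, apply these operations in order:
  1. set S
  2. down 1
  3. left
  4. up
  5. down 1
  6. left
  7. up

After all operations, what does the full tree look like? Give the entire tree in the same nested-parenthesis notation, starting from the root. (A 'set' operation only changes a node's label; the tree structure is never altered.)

Answer: S(P(M X) Z(N(U)))

Derivation:
Step 1 (set S): focus=S path=root depth=0 children=['P', 'Z'] (at root)
Step 2 (down 1): focus=Z path=1 depth=1 children=['N'] left=['P'] right=[] parent=S
Step 3 (left): focus=P path=0 depth=1 children=['M', 'X'] left=[] right=['Z'] parent=S
Step 4 (up): focus=S path=root depth=0 children=['P', 'Z'] (at root)
Step 5 (down 1): focus=Z path=1 depth=1 children=['N'] left=['P'] right=[] parent=S
Step 6 (left): focus=P path=0 depth=1 children=['M', 'X'] left=[] right=['Z'] parent=S
Step 7 (up): focus=S path=root depth=0 children=['P', 'Z'] (at root)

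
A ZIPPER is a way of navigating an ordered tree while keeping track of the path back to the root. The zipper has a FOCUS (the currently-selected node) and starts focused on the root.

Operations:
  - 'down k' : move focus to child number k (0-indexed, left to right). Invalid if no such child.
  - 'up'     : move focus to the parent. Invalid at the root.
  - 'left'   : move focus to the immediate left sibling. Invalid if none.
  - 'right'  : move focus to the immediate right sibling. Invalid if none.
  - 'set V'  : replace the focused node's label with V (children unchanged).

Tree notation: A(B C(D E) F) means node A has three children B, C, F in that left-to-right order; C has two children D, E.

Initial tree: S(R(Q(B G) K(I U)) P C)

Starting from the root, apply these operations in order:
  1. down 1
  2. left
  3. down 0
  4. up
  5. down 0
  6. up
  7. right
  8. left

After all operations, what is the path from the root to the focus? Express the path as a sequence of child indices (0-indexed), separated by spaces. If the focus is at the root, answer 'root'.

Answer: 0

Derivation:
Step 1 (down 1): focus=P path=1 depth=1 children=[] left=['R'] right=['C'] parent=S
Step 2 (left): focus=R path=0 depth=1 children=['Q', 'K'] left=[] right=['P', 'C'] parent=S
Step 3 (down 0): focus=Q path=0/0 depth=2 children=['B', 'G'] left=[] right=['K'] parent=R
Step 4 (up): focus=R path=0 depth=1 children=['Q', 'K'] left=[] right=['P', 'C'] parent=S
Step 5 (down 0): focus=Q path=0/0 depth=2 children=['B', 'G'] left=[] right=['K'] parent=R
Step 6 (up): focus=R path=0 depth=1 children=['Q', 'K'] left=[] right=['P', 'C'] parent=S
Step 7 (right): focus=P path=1 depth=1 children=[] left=['R'] right=['C'] parent=S
Step 8 (left): focus=R path=0 depth=1 children=['Q', 'K'] left=[] right=['P', 'C'] parent=S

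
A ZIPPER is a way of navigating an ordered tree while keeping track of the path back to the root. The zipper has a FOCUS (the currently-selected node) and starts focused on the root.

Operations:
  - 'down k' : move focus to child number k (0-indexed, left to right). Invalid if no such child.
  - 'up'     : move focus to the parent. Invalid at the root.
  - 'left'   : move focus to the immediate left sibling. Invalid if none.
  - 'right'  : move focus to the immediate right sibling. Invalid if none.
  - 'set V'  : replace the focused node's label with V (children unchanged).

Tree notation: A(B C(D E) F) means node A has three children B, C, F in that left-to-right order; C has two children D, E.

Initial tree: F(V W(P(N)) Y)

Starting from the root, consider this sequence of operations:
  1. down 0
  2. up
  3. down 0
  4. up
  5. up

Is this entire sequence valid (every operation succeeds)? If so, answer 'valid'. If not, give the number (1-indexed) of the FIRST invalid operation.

Step 1 (down 0): focus=V path=0 depth=1 children=[] left=[] right=['W', 'Y'] parent=F
Step 2 (up): focus=F path=root depth=0 children=['V', 'W', 'Y'] (at root)
Step 3 (down 0): focus=V path=0 depth=1 children=[] left=[] right=['W', 'Y'] parent=F
Step 4 (up): focus=F path=root depth=0 children=['V', 'W', 'Y'] (at root)
Step 5 (up): INVALID

Answer: 5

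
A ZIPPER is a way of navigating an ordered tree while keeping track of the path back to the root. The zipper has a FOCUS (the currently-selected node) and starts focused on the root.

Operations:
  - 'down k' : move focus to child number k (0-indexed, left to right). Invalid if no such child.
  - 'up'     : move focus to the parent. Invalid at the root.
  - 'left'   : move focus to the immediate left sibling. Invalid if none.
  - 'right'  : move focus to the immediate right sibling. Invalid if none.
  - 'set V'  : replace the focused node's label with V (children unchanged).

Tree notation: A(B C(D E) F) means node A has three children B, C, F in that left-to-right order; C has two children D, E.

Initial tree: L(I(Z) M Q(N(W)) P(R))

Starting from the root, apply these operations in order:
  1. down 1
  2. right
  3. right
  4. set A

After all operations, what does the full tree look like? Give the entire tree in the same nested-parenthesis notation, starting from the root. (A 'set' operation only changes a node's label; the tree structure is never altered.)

Step 1 (down 1): focus=M path=1 depth=1 children=[] left=['I'] right=['Q', 'P'] parent=L
Step 2 (right): focus=Q path=2 depth=1 children=['N'] left=['I', 'M'] right=['P'] parent=L
Step 3 (right): focus=P path=3 depth=1 children=['R'] left=['I', 'M', 'Q'] right=[] parent=L
Step 4 (set A): focus=A path=3 depth=1 children=['R'] left=['I', 'M', 'Q'] right=[] parent=L

Answer: L(I(Z) M Q(N(W)) A(R))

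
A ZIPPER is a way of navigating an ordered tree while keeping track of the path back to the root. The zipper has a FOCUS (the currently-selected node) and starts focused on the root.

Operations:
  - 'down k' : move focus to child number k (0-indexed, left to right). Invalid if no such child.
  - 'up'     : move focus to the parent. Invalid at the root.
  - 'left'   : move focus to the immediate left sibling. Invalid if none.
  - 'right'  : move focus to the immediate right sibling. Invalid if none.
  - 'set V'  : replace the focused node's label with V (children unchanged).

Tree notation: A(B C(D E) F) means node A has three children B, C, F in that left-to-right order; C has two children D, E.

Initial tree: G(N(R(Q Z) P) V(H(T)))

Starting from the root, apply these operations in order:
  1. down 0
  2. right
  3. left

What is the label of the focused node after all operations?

Answer: N

Derivation:
Step 1 (down 0): focus=N path=0 depth=1 children=['R', 'P'] left=[] right=['V'] parent=G
Step 2 (right): focus=V path=1 depth=1 children=['H'] left=['N'] right=[] parent=G
Step 3 (left): focus=N path=0 depth=1 children=['R', 'P'] left=[] right=['V'] parent=G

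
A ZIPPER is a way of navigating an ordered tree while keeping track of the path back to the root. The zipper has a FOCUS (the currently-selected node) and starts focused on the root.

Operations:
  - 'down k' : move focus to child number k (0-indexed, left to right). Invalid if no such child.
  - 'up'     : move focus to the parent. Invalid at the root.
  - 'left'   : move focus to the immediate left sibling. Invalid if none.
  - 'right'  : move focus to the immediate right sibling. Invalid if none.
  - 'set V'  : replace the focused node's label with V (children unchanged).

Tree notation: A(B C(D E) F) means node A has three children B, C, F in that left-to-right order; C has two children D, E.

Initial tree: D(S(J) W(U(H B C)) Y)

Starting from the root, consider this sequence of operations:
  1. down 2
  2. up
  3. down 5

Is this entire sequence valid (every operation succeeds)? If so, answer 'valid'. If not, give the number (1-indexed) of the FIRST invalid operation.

Step 1 (down 2): focus=Y path=2 depth=1 children=[] left=['S', 'W'] right=[] parent=D
Step 2 (up): focus=D path=root depth=0 children=['S', 'W', 'Y'] (at root)
Step 3 (down 5): INVALID

Answer: 3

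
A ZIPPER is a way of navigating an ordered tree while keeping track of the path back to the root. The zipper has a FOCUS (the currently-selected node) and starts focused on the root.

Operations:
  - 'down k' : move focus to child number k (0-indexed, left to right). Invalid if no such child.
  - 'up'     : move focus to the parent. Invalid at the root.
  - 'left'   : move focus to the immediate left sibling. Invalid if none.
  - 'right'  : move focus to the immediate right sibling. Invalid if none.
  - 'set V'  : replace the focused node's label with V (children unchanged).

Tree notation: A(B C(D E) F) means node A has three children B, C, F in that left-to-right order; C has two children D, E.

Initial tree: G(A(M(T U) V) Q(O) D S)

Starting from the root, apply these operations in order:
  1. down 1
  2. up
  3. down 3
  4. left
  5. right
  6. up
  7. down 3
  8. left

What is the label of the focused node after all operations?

Step 1 (down 1): focus=Q path=1 depth=1 children=['O'] left=['A'] right=['D', 'S'] parent=G
Step 2 (up): focus=G path=root depth=0 children=['A', 'Q', 'D', 'S'] (at root)
Step 3 (down 3): focus=S path=3 depth=1 children=[] left=['A', 'Q', 'D'] right=[] parent=G
Step 4 (left): focus=D path=2 depth=1 children=[] left=['A', 'Q'] right=['S'] parent=G
Step 5 (right): focus=S path=3 depth=1 children=[] left=['A', 'Q', 'D'] right=[] parent=G
Step 6 (up): focus=G path=root depth=0 children=['A', 'Q', 'D', 'S'] (at root)
Step 7 (down 3): focus=S path=3 depth=1 children=[] left=['A', 'Q', 'D'] right=[] parent=G
Step 8 (left): focus=D path=2 depth=1 children=[] left=['A', 'Q'] right=['S'] parent=G

Answer: D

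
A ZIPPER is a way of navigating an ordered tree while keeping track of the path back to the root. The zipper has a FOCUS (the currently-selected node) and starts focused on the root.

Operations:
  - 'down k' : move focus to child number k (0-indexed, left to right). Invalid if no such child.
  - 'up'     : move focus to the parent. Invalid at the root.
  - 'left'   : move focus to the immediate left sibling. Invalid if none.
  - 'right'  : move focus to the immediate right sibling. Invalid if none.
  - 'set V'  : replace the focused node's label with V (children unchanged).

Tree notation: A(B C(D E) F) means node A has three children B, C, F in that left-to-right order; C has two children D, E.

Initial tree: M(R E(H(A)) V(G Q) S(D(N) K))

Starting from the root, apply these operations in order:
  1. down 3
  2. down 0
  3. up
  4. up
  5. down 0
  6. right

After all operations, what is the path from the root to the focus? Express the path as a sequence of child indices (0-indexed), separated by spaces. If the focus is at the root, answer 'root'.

Answer: 1

Derivation:
Step 1 (down 3): focus=S path=3 depth=1 children=['D', 'K'] left=['R', 'E', 'V'] right=[] parent=M
Step 2 (down 0): focus=D path=3/0 depth=2 children=['N'] left=[] right=['K'] parent=S
Step 3 (up): focus=S path=3 depth=1 children=['D', 'K'] left=['R', 'E', 'V'] right=[] parent=M
Step 4 (up): focus=M path=root depth=0 children=['R', 'E', 'V', 'S'] (at root)
Step 5 (down 0): focus=R path=0 depth=1 children=[] left=[] right=['E', 'V', 'S'] parent=M
Step 6 (right): focus=E path=1 depth=1 children=['H'] left=['R'] right=['V', 'S'] parent=M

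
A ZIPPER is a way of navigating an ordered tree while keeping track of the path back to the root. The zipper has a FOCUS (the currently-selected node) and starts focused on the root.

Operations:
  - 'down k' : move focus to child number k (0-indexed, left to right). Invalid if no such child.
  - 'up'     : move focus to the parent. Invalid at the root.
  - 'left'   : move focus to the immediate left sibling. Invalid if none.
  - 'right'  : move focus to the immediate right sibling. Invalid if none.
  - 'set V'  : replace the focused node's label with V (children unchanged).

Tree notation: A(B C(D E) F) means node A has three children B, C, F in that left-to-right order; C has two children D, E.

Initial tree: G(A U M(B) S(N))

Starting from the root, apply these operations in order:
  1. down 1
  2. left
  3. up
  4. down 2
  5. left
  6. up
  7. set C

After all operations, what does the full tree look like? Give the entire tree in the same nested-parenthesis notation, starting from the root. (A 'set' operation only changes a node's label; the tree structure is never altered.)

Step 1 (down 1): focus=U path=1 depth=1 children=[] left=['A'] right=['M', 'S'] parent=G
Step 2 (left): focus=A path=0 depth=1 children=[] left=[] right=['U', 'M', 'S'] parent=G
Step 3 (up): focus=G path=root depth=0 children=['A', 'U', 'M', 'S'] (at root)
Step 4 (down 2): focus=M path=2 depth=1 children=['B'] left=['A', 'U'] right=['S'] parent=G
Step 5 (left): focus=U path=1 depth=1 children=[] left=['A'] right=['M', 'S'] parent=G
Step 6 (up): focus=G path=root depth=0 children=['A', 'U', 'M', 'S'] (at root)
Step 7 (set C): focus=C path=root depth=0 children=['A', 'U', 'M', 'S'] (at root)

Answer: C(A U M(B) S(N))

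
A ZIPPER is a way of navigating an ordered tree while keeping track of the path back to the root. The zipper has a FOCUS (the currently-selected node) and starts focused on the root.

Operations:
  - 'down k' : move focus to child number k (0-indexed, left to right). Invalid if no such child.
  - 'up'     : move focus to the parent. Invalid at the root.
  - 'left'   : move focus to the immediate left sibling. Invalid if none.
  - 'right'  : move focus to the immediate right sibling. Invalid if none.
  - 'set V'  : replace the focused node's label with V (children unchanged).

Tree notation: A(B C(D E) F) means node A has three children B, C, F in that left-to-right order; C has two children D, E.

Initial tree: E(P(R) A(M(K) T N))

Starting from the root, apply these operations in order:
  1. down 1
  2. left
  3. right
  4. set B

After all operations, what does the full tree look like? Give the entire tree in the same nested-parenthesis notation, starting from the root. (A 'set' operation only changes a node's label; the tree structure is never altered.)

Answer: E(P(R) B(M(K) T N))

Derivation:
Step 1 (down 1): focus=A path=1 depth=1 children=['M', 'T', 'N'] left=['P'] right=[] parent=E
Step 2 (left): focus=P path=0 depth=1 children=['R'] left=[] right=['A'] parent=E
Step 3 (right): focus=A path=1 depth=1 children=['M', 'T', 'N'] left=['P'] right=[] parent=E
Step 4 (set B): focus=B path=1 depth=1 children=['M', 'T', 'N'] left=['P'] right=[] parent=E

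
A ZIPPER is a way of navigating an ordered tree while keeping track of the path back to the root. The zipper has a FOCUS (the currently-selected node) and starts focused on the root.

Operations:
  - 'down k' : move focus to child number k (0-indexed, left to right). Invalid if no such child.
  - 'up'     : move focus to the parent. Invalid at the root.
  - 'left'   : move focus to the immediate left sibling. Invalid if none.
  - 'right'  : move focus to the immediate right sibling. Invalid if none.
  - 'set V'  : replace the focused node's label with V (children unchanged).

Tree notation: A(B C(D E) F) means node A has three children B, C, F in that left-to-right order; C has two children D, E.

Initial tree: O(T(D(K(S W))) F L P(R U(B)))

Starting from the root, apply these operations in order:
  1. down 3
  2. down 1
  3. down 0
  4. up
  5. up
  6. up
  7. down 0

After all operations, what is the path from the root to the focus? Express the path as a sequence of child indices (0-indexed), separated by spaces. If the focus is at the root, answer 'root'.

Step 1 (down 3): focus=P path=3 depth=1 children=['R', 'U'] left=['T', 'F', 'L'] right=[] parent=O
Step 2 (down 1): focus=U path=3/1 depth=2 children=['B'] left=['R'] right=[] parent=P
Step 3 (down 0): focus=B path=3/1/0 depth=3 children=[] left=[] right=[] parent=U
Step 4 (up): focus=U path=3/1 depth=2 children=['B'] left=['R'] right=[] parent=P
Step 5 (up): focus=P path=3 depth=1 children=['R', 'U'] left=['T', 'F', 'L'] right=[] parent=O
Step 6 (up): focus=O path=root depth=0 children=['T', 'F', 'L', 'P'] (at root)
Step 7 (down 0): focus=T path=0 depth=1 children=['D'] left=[] right=['F', 'L', 'P'] parent=O

Answer: 0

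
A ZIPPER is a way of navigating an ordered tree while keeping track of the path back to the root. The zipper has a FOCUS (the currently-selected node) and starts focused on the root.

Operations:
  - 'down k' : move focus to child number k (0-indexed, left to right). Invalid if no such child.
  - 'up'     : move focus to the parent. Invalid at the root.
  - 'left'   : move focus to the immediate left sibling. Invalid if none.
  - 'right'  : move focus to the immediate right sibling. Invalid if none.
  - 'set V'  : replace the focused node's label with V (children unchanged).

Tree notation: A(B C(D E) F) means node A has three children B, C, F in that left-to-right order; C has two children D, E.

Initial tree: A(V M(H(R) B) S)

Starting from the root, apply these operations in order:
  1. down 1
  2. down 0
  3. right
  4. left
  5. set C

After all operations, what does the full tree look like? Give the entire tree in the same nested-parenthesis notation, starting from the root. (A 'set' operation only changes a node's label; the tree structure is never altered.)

Step 1 (down 1): focus=M path=1 depth=1 children=['H', 'B'] left=['V'] right=['S'] parent=A
Step 2 (down 0): focus=H path=1/0 depth=2 children=['R'] left=[] right=['B'] parent=M
Step 3 (right): focus=B path=1/1 depth=2 children=[] left=['H'] right=[] parent=M
Step 4 (left): focus=H path=1/0 depth=2 children=['R'] left=[] right=['B'] parent=M
Step 5 (set C): focus=C path=1/0 depth=2 children=['R'] left=[] right=['B'] parent=M

Answer: A(V M(C(R) B) S)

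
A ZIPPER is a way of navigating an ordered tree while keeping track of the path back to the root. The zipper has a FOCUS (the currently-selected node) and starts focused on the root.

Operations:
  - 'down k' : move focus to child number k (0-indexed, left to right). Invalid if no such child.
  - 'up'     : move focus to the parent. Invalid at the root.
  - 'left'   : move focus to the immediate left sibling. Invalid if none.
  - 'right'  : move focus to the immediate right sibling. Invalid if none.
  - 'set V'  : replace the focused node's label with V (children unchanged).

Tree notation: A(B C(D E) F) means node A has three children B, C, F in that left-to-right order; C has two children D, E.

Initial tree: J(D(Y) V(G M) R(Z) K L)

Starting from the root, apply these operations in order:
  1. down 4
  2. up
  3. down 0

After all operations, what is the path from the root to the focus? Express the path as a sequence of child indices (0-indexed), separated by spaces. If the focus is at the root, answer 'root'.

Step 1 (down 4): focus=L path=4 depth=1 children=[] left=['D', 'V', 'R', 'K'] right=[] parent=J
Step 2 (up): focus=J path=root depth=0 children=['D', 'V', 'R', 'K', 'L'] (at root)
Step 3 (down 0): focus=D path=0 depth=1 children=['Y'] left=[] right=['V', 'R', 'K', 'L'] parent=J

Answer: 0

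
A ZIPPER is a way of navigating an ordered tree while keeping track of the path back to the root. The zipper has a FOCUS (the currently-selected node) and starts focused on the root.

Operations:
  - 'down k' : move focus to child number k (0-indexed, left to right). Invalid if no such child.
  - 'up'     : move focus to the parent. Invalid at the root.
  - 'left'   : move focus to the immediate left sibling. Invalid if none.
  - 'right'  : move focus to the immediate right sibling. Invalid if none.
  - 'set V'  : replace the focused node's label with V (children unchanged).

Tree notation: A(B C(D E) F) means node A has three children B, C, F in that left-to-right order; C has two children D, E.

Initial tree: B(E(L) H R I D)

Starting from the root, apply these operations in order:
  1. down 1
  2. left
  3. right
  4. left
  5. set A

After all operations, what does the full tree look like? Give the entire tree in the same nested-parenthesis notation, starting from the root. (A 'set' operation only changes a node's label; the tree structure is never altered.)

Answer: B(A(L) H R I D)

Derivation:
Step 1 (down 1): focus=H path=1 depth=1 children=[] left=['E'] right=['R', 'I', 'D'] parent=B
Step 2 (left): focus=E path=0 depth=1 children=['L'] left=[] right=['H', 'R', 'I', 'D'] parent=B
Step 3 (right): focus=H path=1 depth=1 children=[] left=['E'] right=['R', 'I', 'D'] parent=B
Step 4 (left): focus=E path=0 depth=1 children=['L'] left=[] right=['H', 'R', 'I', 'D'] parent=B
Step 5 (set A): focus=A path=0 depth=1 children=['L'] left=[] right=['H', 'R', 'I', 'D'] parent=B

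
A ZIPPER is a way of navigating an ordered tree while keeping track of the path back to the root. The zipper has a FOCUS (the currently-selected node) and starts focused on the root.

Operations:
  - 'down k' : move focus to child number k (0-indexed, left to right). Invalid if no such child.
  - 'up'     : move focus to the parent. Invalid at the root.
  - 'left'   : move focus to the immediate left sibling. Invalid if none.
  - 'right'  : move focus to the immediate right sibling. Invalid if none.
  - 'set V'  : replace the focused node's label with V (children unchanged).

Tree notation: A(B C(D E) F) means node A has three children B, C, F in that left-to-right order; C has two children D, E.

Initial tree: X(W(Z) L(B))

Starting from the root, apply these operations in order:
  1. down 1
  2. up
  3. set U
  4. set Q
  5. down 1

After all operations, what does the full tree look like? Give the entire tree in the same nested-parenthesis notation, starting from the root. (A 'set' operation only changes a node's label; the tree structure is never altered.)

Step 1 (down 1): focus=L path=1 depth=1 children=['B'] left=['W'] right=[] parent=X
Step 2 (up): focus=X path=root depth=0 children=['W', 'L'] (at root)
Step 3 (set U): focus=U path=root depth=0 children=['W', 'L'] (at root)
Step 4 (set Q): focus=Q path=root depth=0 children=['W', 'L'] (at root)
Step 5 (down 1): focus=L path=1 depth=1 children=['B'] left=['W'] right=[] parent=Q

Answer: Q(W(Z) L(B))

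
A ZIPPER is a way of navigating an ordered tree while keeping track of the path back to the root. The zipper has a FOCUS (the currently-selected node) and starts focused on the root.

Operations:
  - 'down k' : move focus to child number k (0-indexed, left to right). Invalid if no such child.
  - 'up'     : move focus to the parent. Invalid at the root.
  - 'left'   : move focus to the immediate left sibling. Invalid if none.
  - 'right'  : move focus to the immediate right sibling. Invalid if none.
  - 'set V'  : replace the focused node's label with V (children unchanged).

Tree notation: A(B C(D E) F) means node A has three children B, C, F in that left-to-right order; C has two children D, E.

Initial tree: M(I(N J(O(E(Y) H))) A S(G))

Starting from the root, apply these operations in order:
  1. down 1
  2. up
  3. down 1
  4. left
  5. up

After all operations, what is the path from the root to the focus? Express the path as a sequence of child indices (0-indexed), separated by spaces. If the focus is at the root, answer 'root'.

Step 1 (down 1): focus=A path=1 depth=1 children=[] left=['I'] right=['S'] parent=M
Step 2 (up): focus=M path=root depth=0 children=['I', 'A', 'S'] (at root)
Step 3 (down 1): focus=A path=1 depth=1 children=[] left=['I'] right=['S'] parent=M
Step 4 (left): focus=I path=0 depth=1 children=['N', 'J'] left=[] right=['A', 'S'] parent=M
Step 5 (up): focus=M path=root depth=0 children=['I', 'A', 'S'] (at root)

Answer: root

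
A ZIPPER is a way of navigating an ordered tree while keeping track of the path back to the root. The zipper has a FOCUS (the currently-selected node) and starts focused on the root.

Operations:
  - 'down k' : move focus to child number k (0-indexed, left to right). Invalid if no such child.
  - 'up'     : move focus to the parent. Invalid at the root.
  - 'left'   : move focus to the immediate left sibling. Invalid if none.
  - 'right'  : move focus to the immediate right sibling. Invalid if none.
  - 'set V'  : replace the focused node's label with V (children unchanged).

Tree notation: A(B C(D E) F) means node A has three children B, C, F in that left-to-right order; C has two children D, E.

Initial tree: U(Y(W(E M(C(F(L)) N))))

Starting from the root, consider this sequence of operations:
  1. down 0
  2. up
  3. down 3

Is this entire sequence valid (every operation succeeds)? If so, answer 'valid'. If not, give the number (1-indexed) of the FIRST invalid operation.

Answer: 3

Derivation:
Step 1 (down 0): focus=Y path=0 depth=1 children=['W'] left=[] right=[] parent=U
Step 2 (up): focus=U path=root depth=0 children=['Y'] (at root)
Step 3 (down 3): INVALID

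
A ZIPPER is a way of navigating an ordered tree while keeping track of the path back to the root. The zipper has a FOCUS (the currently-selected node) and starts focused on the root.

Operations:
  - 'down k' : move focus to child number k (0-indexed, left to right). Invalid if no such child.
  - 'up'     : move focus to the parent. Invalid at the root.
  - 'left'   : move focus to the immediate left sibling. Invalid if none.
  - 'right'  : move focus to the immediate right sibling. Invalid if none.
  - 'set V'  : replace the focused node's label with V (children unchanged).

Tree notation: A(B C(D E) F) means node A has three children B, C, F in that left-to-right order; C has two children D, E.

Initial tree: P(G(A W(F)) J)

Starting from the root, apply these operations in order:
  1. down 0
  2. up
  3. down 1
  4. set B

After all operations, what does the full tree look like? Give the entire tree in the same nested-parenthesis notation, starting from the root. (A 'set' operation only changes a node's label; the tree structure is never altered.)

Answer: P(G(A W(F)) B)

Derivation:
Step 1 (down 0): focus=G path=0 depth=1 children=['A', 'W'] left=[] right=['J'] parent=P
Step 2 (up): focus=P path=root depth=0 children=['G', 'J'] (at root)
Step 3 (down 1): focus=J path=1 depth=1 children=[] left=['G'] right=[] parent=P
Step 4 (set B): focus=B path=1 depth=1 children=[] left=['G'] right=[] parent=P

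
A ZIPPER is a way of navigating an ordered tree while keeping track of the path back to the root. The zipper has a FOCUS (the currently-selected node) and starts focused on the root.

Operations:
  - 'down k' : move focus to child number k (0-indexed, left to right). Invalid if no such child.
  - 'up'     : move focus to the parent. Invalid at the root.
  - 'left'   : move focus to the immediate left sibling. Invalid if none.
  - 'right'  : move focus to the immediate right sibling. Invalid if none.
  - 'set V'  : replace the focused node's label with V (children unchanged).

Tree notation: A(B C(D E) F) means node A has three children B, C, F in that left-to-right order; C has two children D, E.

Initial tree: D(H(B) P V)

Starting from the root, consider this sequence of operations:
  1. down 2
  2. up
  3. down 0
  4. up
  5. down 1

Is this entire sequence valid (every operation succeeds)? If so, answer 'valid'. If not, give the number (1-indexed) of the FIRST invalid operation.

Step 1 (down 2): focus=V path=2 depth=1 children=[] left=['H', 'P'] right=[] parent=D
Step 2 (up): focus=D path=root depth=0 children=['H', 'P', 'V'] (at root)
Step 3 (down 0): focus=H path=0 depth=1 children=['B'] left=[] right=['P', 'V'] parent=D
Step 4 (up): focus=D path=root depth=0 children=['H', 'P', 'V'] (at root)
Step 5 (down 1): focus=P path=1 depth=1 children=[] left=['H'] right=['V'] parent=D

Answer: valid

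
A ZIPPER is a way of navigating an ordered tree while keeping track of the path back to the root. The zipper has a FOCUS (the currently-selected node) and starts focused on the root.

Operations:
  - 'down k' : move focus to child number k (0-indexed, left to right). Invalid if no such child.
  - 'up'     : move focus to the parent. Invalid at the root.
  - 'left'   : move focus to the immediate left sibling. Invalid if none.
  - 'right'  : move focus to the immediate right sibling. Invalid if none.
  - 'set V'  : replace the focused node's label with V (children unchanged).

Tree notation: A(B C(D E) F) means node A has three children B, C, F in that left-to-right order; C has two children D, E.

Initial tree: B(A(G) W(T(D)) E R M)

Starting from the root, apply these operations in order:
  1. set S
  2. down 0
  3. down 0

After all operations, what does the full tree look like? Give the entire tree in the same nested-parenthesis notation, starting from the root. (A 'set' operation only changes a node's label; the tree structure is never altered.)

Answer: S(A(G) W(T(D)) E R M)

Derivation:
Step 1 (set S): focus=S path=root depth=0 children=['A', 'W', 'E', 'R', 'M'] (at root)
Step 2 (down 0): focus=A path=0 depth=1 children=['G'] left=[] right=['W', 'E', 'R', 'M'] parent=S
Step 3 (down 0): focus=G path=0/0 depth=2 children=[] left=[] right=[] parent=A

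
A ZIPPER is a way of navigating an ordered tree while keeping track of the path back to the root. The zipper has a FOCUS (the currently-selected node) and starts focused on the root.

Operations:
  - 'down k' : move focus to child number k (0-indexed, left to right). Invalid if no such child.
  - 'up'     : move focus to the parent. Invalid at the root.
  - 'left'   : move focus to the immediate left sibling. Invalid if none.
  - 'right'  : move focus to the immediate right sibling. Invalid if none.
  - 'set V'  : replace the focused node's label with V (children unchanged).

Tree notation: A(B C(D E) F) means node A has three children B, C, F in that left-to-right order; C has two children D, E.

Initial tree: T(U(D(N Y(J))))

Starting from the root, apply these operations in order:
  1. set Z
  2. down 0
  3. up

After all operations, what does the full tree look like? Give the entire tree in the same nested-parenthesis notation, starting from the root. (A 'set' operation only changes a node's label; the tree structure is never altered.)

Answer: Z(U(D(N Y(J))))

Derivation:
Step 1 (set Z): focus=Z path=root depth=0 children=['U'] (at root)
Step 2 (down 0): focus=U path=0 depth=1 children=['D'] left=[] right=[] parent=Z
Step 3 (up): focus=Z path=root depth=0 children=['U'] (at root)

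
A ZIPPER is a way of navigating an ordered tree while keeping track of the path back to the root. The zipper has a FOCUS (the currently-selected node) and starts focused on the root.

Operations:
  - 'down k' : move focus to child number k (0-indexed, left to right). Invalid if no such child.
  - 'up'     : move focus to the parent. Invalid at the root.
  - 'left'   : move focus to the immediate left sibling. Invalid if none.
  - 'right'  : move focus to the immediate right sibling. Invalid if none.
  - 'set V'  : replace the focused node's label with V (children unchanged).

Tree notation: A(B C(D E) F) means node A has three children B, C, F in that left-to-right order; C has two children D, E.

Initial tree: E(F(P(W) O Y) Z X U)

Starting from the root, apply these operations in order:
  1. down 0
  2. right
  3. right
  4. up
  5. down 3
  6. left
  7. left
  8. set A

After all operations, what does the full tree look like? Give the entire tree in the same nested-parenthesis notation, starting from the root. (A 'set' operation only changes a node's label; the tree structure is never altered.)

Answer: E(F(P(W) O Y) A X U)

Derivation:
Step 1 (down 0): focus=F path=0 depth=1 children=['P', 'O', 'Y'] left=[] right=['Z', 'X', 'U'] parent=E
Step 2 (right): focus=Z path=1 depth=1 children=[] left=['F'] right=['X', 'U'] parent=E
Step 3 (right): focus=X path=2 depth=1 children=[] left=['F', 'Z'] right=['U'] parent=E
Step 4 (up): focus=E path=root depth=0 children=['F', 'Z', 'X', 'U'] (at root)
Step 5 (down 3): focus=U path=3 depth=1 children=[] left=['F', 'Z', 'X'] right=[] parent=E
Step 6 (left): focus=X path=2 depth=1 children=[] left=['F', 'Z'] right=['U'] parent=E
Step 7 (left): focus=Z path=1 depth=1 children=[] left=['F'] right=['X', 'U'] parent=E
Step 8 (set A): focus=A path=1 depth=1 children=[] left=['F'] right=['X', 'U'] parent=E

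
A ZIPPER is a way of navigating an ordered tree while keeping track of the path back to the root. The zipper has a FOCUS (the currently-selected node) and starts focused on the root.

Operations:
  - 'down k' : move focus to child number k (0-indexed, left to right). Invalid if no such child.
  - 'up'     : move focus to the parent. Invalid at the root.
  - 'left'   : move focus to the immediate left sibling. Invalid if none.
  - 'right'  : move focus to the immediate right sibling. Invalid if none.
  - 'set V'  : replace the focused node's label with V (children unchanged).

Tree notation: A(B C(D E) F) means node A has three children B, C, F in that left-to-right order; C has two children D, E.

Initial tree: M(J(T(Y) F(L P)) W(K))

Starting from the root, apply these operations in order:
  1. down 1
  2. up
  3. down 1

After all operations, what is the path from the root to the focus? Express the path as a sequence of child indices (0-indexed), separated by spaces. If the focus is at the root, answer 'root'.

Answer: 1

Derivation:
Step 1 (down 1): focus=W path=1 depth=1 children=['K'] left=['J'] right=[] parent=M
Step 2 (up): focus=M path=root depth=0 children=['J', 'W'] (at root)
Step 3 (down 1): focus=W path=1 depth=1 children=['K'] left=['J'] right=[] parent=M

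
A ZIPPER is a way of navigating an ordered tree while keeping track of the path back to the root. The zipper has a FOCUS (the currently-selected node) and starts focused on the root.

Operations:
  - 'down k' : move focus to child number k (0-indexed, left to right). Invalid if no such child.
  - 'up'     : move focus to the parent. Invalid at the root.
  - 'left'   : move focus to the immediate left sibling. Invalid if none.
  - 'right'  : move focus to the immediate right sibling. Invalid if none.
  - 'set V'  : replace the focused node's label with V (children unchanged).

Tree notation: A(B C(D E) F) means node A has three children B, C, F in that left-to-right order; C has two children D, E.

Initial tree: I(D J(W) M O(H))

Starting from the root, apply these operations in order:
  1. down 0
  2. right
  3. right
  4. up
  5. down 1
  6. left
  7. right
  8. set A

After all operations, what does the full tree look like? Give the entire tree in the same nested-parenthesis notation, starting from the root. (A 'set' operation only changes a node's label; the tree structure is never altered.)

Step 1 (down 0): focus=D path=0 depth=1 children=[] left=[] right=['J', 'M', 'O'] parent=I
Step 2 (right): focus=J path=1 depth=1 children=['W'] left=['D'] right=['M', 'O'] parent=I
Step 3 (right): focus=M path=2 depth=1 children=[] left=['D', 'J'] right=['O'] parent=I
Step 4 (up): focus=I path=root depth=0 children=['D', 'J', 'M', 'O'] (at root)
Step 5 (down 1): focus=J path=1 depth=1 children=['W'] left=['D'] right=['M', 'O'] parent=I
Step 6 (left): focus=D path=0 depth=1 children=[] left=[] right=['J', 'M', 'O'] parent=I
Step 7 (right): focus=J path=1 depth=1 children=['W'] left=['D'] right=['M', 'O'] parent=I
Step 8 (set A): focus=A path=1 depth=1 children=['W'] left=['D'] right=['M', 'O'] parent=I

Answer: I(D A(W) M O(H))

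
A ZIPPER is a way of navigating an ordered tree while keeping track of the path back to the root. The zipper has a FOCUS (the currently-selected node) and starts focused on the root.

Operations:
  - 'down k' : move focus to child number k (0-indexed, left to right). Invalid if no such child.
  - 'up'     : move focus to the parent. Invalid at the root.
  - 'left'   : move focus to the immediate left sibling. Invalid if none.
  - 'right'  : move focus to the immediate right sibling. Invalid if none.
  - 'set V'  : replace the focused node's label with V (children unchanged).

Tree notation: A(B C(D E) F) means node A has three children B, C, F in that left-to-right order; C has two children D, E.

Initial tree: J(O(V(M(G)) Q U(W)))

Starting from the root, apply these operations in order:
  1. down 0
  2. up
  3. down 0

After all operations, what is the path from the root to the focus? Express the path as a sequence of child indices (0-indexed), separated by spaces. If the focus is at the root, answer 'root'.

Answer: 0

Derivation:
Step 1 (down 0): focus=O path=0 depth=1 children=['V', 'Q', 'U'] left=[] right=[] parent=J
Step 2 (up): focus=J path=root depth=0 children=['O'] (at root)
Step 3 (down 0): focus=O path=0 depth=1 children=['V', 'Q', 'U'] left=[] right=[] parent=J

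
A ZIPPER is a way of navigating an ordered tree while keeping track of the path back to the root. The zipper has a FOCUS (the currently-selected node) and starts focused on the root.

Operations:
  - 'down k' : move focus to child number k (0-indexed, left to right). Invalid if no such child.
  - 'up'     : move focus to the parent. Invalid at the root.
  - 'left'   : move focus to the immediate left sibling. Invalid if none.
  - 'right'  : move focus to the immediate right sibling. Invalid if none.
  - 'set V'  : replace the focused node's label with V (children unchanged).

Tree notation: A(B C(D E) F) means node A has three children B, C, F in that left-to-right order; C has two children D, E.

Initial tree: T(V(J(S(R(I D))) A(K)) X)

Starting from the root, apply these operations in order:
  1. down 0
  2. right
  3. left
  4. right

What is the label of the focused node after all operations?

Answer: X

Derivation:
Step 1 (down 0): focus=V path=0 depth=1 children=['J', 'A'] left=[] right=['X'] parent=T
Step 2 (right): focus=X path=1 depth=1 children=[] left=['V'] right=[] parent=T
Step 3 (left): focus=V path=0 depth=1 children=['J', 'A'] left=[] right=['X'] parent=T
Step 4 (right): focus=X path=1 depth=1 children=[] left=['V'] right=[] parent=T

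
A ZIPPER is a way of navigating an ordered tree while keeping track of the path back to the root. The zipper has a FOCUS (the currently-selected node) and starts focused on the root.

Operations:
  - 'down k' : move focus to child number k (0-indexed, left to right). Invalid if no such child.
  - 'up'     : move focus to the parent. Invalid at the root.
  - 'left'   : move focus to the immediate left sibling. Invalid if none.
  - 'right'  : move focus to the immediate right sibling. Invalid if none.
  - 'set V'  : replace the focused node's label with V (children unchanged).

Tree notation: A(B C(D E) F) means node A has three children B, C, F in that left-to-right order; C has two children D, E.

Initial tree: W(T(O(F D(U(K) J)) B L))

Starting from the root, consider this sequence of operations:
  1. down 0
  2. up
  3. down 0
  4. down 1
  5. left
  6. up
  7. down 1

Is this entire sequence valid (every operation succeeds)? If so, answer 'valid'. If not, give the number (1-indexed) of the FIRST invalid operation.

Answer: valid

Derivation:
Step 1 (down 0): focus=T path=0 depth=1 children=['O', 'B', 'L'] left=[] right=[] parent=W
Step 2 (up): focus=W path=root depth=0 children=['T'] (at root)
Step 3 (down 0): focus=T path=0 depth=1 children=['O', 'B', 'L'] left=[] right=[] parent=W
Step 4 (down 1): focus=B path=0/1 depth=2 children=[] left=['O'] right=['L'] parent=T
Step 5 (left): focus=O path=0/0 depth=2 children=['F', 'D'] left=[] right=['B', 'L'] parent=T
Step 6 (up): focus=T path=0 depth=1 children=['O', 'B', 'L'] left=[] right=[] parent=W
Step 7 (down 1): focus=B path=0/1 depth=2 children=[] left=['O'] right=['L'] parent=T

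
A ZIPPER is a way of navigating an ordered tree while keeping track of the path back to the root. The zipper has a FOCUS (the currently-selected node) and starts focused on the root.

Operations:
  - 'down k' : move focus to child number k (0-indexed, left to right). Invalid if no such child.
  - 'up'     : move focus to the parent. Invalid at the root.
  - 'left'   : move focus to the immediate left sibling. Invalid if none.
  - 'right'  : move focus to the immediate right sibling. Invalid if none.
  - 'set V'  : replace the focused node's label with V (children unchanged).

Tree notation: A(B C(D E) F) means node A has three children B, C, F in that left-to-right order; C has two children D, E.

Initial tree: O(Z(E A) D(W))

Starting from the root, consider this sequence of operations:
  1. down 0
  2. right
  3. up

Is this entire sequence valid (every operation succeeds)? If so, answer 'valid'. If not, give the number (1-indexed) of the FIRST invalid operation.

Answer: valid

Derivation:
Step 1 (down 0): focus=Z path=0 depth=1 children=['E', 'A'] left=[] right=['D'] parent=O
Step 2 (right): focus=D path=1 depth=1 children=['W'] left=['Z'] right=[] parent=O
Step 3 (up): focus=O path=root depth=0 children=['Z', 'D'] (at root)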